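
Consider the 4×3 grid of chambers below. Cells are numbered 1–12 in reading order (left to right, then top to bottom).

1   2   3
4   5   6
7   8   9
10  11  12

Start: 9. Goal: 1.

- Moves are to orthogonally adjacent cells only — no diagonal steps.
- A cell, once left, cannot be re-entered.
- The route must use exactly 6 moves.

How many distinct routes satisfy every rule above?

9

Need simple routes of exactly 6 moves from 9 to 1 (Manhattan distance 4, so 1 moves are spent on a detour and 1 undoing it).
Branch systematically from the start, pruning whenever the remaining move budget drops below the Manhattan distance to 1 or differs from it in parity. Grouping the completions by first move — via 6: 2; via 12: 4; via 8: 3 — and summing: 2 + 4 + 3 = 9.
That gives 9 routes.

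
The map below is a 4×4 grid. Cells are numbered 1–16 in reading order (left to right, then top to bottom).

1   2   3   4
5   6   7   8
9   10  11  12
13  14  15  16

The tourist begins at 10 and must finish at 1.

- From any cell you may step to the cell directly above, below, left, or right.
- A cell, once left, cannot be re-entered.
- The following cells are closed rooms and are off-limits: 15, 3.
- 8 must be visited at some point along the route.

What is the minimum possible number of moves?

Any route passes through 8 somewhere between 10 and 1. Summing Manhattan distances along the two legs (10 → 8 → 1) gives a lower bound of 3 + 4 = 7 moves.
A route of 7 moves achieves this: 10 → 11 → 12 → 8 → 7 → 6 → 2 → 1.
Since 7 matches the lower bound, it is optimal.

7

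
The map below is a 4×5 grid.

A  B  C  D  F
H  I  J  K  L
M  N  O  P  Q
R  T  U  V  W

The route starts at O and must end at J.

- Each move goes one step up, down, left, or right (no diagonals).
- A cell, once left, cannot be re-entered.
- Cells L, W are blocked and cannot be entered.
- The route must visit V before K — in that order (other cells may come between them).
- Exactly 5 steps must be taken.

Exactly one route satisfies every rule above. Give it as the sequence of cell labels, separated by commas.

O, U, V, P, K, J

The waypoints must appear in the order V, K, with no cell reused.
Route from O: down to U, right to V, 2× up (reaching K), left to J — 5 moves in all.
Check: order respected (V at step 2, K at step 4); 5 moves as required.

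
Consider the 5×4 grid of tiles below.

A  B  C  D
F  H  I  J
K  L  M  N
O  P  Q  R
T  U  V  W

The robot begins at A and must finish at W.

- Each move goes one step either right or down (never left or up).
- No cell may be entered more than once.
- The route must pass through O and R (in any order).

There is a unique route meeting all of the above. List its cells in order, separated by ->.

A -> F -> K -> O -> P -> Q -> R -> W

Moves only go right or down, so the column and row indices never decrease.
Route from A: down 3 to O, right 3 to R, down 1 to W — 7 moves in all.
Check: all required cells visited.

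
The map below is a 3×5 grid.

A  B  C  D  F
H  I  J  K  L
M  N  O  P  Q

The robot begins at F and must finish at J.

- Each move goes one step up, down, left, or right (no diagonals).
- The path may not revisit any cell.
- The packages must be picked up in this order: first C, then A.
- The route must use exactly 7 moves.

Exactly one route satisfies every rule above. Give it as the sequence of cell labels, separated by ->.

The waypoints must appear in the order C, A, with no cell reused.
Route from F: left 4 to A, down 1 to H, right 2 to J — 7 moves in all.
Check: order respected (C at step 2, A at step 4); 7 moves as required.

F -> D -> C -> B -> A -> H -> I -> J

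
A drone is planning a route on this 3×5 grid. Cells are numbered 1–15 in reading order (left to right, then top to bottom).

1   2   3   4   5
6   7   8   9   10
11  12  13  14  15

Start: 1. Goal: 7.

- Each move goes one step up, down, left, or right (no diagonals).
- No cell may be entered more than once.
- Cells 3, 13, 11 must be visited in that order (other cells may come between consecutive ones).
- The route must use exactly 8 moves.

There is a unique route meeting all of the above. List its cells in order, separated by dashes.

The waypoints must appear in the order 3, 13, 11, with no cell reused.
Route from 1: right 2 to 3, down 2 to 13, left 2 to 11, up 1 to 6, right 1 to 7 — 8 moves in all.
Check: order respected (3 at step 2, 13 at step 4, 11 at step 6); 8 moves as required.

1 - 2 - 3 - 8 - 13 - 12 - 11 - 6 - 7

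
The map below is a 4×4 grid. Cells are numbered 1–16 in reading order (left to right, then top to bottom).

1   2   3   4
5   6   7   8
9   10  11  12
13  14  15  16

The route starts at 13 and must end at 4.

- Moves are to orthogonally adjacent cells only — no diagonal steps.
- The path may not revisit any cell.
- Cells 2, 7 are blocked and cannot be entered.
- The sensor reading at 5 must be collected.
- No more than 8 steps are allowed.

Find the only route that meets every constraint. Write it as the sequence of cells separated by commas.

The budget equals the shortest possible length, so every move has to be on a shortest route through the required cells.
Route from 13: 2× up (reaching 5), right to 6, down to 10, 2× right (reaching 12), 2× up (reaching 4) — 8 moves in all.
Check: all required cells visited; 8 ≤ 8 moves.

13, 9, 5, 6, 10, 11, 12, 8, 4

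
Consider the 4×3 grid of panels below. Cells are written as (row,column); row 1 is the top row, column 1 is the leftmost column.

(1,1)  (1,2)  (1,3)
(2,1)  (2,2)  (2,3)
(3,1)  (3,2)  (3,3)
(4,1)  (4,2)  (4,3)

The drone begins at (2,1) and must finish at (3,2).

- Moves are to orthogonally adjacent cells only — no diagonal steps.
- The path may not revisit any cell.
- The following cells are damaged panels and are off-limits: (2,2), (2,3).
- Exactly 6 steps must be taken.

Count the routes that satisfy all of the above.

1

Need simple routes of exactly 6 moves from (2,1) to (3,2) (Manhattan distance 2, so 2 moves are spent on a detour and 2 undoing it).
Enumerating: (2,1) (3,1) (4,1) (4,2) (4,3) (3,3) (3,2).
That gives 1 route.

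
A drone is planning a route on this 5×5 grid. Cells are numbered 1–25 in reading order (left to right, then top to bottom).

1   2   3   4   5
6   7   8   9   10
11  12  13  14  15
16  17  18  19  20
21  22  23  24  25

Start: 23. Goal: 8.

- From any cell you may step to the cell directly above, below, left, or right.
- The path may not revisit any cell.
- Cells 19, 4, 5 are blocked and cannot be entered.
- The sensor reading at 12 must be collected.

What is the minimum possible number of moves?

5

Any route passes through 12 somewhere between 23 and 8. Summing Manhattan distances along the two legs (23 → 12 → 8) gives a lower bound of 3 + 2 = 5 moves.
A route of 5 moves achieves this: 23 → 18 → 13 → 12 → 7 → 8.
Since 5 matches the lower bound, it is optimal.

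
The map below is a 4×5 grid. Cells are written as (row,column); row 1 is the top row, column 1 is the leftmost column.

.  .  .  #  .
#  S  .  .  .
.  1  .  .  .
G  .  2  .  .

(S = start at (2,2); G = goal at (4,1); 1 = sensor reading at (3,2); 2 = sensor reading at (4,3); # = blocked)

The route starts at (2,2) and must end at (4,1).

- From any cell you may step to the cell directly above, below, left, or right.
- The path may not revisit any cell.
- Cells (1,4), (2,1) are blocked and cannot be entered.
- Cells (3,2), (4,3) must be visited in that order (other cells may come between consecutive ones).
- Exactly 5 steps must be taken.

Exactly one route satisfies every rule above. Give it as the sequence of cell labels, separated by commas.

(2,2), (3,2), (3,3), (4,3), (4,2), (4,1)

The waypoints must appear in the order (3,2), (4,3), with no cell reused.
Route from (2,2): down 1 to (3,2), right 1 to (3,3), down 1 to (4,3), left 2 to (4,1) — 5 moves in all.
Check: order respected (1 at step 1, 2 at step 3); 5 moves as required.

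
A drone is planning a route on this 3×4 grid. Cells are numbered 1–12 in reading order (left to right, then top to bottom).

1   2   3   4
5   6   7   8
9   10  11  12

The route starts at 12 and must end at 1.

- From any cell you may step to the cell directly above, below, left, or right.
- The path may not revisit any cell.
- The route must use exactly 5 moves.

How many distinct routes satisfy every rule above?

10

Need simple routes of exactly 5 moves from 12 to 1 (Manhattan distance 5, so 0 moves are spent on a detour and 0 undoing it).
Branch systematically from the start, pruning whenever the remaining move budget drops below the Manhattan distance to 1 or differs from it in parity. Grouping the completions by first move — via 8: 4; via 11: 6 — and summing: 4 + 6 = 10.
That gives 10 routes.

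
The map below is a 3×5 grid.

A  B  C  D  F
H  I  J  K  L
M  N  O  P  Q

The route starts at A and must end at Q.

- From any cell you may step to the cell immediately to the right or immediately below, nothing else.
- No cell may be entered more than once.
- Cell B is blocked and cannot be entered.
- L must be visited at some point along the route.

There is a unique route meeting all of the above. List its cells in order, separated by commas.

Moves only go right or down, so the column and row indices never decrease.
Route from A: down to H, 4× right (reaching L), down to Q — 6 moves in all.
Check: all required cells visited.

A, H, I, J, K, L, Q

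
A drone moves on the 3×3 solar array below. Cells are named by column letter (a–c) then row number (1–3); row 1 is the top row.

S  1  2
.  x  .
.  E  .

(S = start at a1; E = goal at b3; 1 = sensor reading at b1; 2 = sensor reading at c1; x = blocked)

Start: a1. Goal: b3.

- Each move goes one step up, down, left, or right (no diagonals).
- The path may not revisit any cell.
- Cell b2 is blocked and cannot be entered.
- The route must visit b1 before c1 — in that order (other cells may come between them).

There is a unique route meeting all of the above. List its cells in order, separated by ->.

a1 -> b1 -> c1 -> c2 -> c3 -> b3

The waypoints must appear in the order b1, c1, with no cell reused.
Route from a1: right 2 to c1, down 2 to c3, left 1 to b3 — 5 moves in all.
Check: order respected (1 at step 1, 2 at step 2).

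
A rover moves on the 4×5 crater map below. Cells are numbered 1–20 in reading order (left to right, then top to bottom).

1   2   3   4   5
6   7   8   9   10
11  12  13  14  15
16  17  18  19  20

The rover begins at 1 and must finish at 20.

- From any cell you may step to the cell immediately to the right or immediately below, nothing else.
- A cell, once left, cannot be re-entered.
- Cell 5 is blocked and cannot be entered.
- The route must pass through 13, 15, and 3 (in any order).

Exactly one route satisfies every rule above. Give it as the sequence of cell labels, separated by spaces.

Moves only go right or down, so the column and row indices never decrease.
Route from 1: right 2 to 3, down 2 to 13, right 2 to 15, down 1 to 20 — 7 moves in all.
Check: all required cells visited.

1 2 3 8 13 14 15 20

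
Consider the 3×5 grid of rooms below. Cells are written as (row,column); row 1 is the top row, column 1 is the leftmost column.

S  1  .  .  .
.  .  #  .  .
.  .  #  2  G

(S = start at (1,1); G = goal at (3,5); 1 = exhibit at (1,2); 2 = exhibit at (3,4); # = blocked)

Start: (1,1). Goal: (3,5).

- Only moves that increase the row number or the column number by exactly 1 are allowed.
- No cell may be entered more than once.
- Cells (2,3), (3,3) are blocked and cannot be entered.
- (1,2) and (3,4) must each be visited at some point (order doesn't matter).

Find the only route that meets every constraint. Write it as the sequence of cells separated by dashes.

(1,1) - (1,2) - (1,3) - (1,4) - (2,4) - (3,4) - (3,5)

Moves only go right or down, so the column and row indices never decrease.
Route from (1,1): 3× right (reaching (1,4)), 2× down (reaching (3,4)), right to (3,5) — 6 moves in all.
Check: all required cells visited.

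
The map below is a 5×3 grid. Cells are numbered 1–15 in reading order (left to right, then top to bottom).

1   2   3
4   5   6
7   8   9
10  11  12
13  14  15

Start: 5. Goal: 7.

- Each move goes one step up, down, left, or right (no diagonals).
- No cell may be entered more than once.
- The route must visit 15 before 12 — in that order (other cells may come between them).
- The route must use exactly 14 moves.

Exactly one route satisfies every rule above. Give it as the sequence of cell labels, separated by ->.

5 -> 8 -> 11 -> 10 -> 13 -> 14 -> 15 -> 12 -> 9 -> 6 -> 3 -> 2 -> 1 -> 4 -> 7

The waypoints must appear in the order 15, 12, with no cell reused.
Route from 5: 2× down (reaching 11), left to 10, down to 13, 2× right (reaching 15), 4× up (reaching 3), 2× left (reaching 1), 2× down (reaching 7) — 14 moves in all.
Check: order respected (15 at step 6, 12 at step 7); 14 moves as required.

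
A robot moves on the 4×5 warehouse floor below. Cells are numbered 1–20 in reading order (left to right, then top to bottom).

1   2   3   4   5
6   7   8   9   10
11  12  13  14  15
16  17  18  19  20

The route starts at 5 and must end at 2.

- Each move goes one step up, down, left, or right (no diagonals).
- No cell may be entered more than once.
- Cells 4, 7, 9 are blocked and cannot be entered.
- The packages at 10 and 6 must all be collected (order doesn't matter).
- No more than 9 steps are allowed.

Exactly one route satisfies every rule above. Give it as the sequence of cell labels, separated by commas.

5, 10, 15, 14, 13, 12, 11, 6, 1, 2

Any route must reach 10 and 6 and still end at 2 within 9 moves, so the order of the required stops is forced.
Route from 5: down 2 to 15, left 4 to 11, up 2 to 1, right 1 to 2 — 9 moves in all.
Check: all required cells visited; 9 ≤ 9 moves.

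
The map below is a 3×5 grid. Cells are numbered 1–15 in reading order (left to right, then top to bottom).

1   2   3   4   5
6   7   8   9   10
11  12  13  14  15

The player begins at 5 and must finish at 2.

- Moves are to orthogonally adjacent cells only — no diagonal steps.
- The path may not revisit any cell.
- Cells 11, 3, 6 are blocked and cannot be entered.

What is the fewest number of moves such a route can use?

5

The Manhattan distance from 5 to 2 is |1−1| + |5−2| = 3, so at least 3 moves are needed.
That bound ignores the blocked cells. Measuring each leg by the fewest moves that actually steer around them (5→2: 5) raises the lower bound to 5.
A route of 5 moves exists: 5 → 10 → 9 → 8 → 7 → 2.
Since 5 matches that lower bound, it is optimal.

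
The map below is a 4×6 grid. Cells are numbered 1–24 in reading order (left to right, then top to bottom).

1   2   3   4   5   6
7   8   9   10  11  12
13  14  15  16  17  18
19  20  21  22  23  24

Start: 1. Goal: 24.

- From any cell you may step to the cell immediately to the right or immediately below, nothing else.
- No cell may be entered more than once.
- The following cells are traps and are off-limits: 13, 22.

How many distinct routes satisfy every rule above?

34

A right/down-only route from 1 to 24 makes exactly 3 down-moves and 5 right-moves in some order.
With no other constraints that would be C(8,3) = 56 routes.
Subtract routes through each blocked cell (inclusion–exclusion for overlaps): − through 13: 6 − through 22: 20 + through 13&22: 4 → 34.
That gives 34 routes.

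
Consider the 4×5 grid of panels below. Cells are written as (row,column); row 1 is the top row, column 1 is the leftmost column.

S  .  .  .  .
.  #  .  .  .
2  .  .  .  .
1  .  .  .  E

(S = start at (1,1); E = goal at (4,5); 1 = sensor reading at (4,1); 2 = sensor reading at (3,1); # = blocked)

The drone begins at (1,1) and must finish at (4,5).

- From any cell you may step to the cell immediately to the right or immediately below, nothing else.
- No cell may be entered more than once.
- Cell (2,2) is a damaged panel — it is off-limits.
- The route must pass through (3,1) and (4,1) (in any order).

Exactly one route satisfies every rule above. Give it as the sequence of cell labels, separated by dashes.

Moves only go right or down, so the column and row indices never decrease.
Route from (1,1): 3× down (reaching (4,1)), 4× right (reaching (4,5)) — 7 moves in all.
Check: all required cells visited.

(1,1) - (2,1) - (3,1) - (4,1) - (4,2) - (4,3) - (4,4) - (4,5)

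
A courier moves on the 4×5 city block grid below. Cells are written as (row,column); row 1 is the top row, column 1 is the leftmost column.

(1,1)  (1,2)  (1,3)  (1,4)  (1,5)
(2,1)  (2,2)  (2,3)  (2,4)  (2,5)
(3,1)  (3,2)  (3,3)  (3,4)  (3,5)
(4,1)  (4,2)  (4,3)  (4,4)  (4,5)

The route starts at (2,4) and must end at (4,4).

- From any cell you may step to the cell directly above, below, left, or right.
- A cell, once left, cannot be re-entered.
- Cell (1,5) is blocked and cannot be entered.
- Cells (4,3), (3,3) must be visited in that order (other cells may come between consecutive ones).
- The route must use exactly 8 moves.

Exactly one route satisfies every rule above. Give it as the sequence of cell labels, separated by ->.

The waypoints must appear in the order (4,3), (3,3), with no cell reused.
Route from (2,4): left 2 to (2,2), down 2 to (4,2), right 1 to (4,3), up 1 to (3,3), right 1 to (3,4), down 1 to (4,4) — 8 moves in all.
Check: order respected ((4,3) at step 5, (3,3) at step 6); 8 moves as required.

(2,4) -> (2,3) -> (2,2) -> (3,2) -> (4,2) -> (4,3) -> (3,3) -> (3,4) -> (4,4)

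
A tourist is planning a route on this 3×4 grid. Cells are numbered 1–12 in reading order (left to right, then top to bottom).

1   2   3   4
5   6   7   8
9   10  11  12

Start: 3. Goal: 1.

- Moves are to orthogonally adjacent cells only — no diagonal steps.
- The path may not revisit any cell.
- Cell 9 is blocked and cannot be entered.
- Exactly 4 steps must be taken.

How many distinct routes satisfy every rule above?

Need simple routes of exactly 4 moves from 3 to 1 (Manhattan distance 2, so 1 moves are spent on a detour and 1 undoing it).
Enumerating: 3 7 6 2 1 | 3 7 6 5 1 | 3 2 6 5 1.
That gives 3 routes.

3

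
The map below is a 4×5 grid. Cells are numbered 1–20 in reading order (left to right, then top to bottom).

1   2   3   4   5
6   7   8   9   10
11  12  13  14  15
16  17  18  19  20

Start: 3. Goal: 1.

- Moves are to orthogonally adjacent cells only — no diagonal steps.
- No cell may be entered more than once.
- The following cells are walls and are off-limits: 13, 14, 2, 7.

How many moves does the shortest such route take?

The Manhattan distance from 3 to 1 is |1−1| + |3−1| = 2, so at least 2 moves are needed.
That bound ignores the blocked cells. Measuring each leg by the fewest moves that actually steer around them (3→1: 12) raises the lower bound to 12.
A route of 12 moves exists: 3 → 8 → 9 → 10 → 15 → 20 → 19 → 18 → 17 → 12 → 11 → 6 → 1.
Since 12 matches that lower bound, it is optimal.

12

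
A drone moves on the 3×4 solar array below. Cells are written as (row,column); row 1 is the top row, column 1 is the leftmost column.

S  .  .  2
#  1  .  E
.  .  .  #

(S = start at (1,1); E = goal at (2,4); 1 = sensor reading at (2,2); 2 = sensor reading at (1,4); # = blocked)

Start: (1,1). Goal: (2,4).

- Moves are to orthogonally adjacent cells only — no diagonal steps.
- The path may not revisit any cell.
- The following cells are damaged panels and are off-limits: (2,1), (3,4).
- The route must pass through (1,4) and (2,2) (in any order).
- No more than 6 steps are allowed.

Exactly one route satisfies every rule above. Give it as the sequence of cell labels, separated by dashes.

(1,1) - (1,2) - (2,2) - (2,3) - (1,3) - (1,4) - (2,4)

The 6-move cap with required stops at (1,4), (2,2) leaves no slack for detours.
Route from (1,1): right to (1,2), down to (2,2), right to (2,3), up to (1,3), right to (1,4), down to (2,4) — 6 moves in all.
Check: all required cells visited; 6 ≤ 6 moves.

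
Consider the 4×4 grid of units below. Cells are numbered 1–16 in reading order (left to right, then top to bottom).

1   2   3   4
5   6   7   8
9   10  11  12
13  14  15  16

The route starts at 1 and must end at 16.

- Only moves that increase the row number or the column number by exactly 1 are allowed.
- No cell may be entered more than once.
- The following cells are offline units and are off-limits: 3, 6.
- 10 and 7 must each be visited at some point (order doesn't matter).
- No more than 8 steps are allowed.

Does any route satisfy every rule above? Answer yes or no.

no

10 is below but to the left of 7: going 7 → 10 would need a leftward move and 10 → 7 an upward move, so no right/down-only route can visit both required cells.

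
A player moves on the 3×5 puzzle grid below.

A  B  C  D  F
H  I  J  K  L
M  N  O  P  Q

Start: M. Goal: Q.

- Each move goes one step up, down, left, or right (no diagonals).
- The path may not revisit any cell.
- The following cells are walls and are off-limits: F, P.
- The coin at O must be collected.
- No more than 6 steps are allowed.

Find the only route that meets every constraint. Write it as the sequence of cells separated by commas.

M, N, O, J, K, L, Q

The 6-move cap with required stops at O leaves no slack for detours.
Route from M: 2× right (reaching O), up to J, 2× right (reaching L), down to Q — 6 moves in all.
Check: all required cells visited; 6 ≤ 6 moves.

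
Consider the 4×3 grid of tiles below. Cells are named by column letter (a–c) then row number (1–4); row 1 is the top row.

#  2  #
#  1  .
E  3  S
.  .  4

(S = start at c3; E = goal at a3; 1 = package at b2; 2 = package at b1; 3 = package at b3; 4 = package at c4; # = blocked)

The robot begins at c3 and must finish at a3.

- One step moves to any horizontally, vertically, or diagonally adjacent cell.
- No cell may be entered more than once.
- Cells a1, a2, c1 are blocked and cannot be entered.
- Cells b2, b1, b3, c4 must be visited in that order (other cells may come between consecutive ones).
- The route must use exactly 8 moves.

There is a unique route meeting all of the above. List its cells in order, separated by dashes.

The waypoints must appear in the order b2, b1, b3, c4, with no cell reused.
Route from c3: up-left to b2, up to b1, down-right to c2, down-left to b3, down-right to c4, 2× left (reaching a4), up to a3 — 8 moves in all.
Check: order respected (1 at step 1, 2 at step 2, 3 at step 4, 4 at step 5); 8 moves as required.

c3 - b2 - b1 - c2 - b3 - c4 - b4 - a4 - a3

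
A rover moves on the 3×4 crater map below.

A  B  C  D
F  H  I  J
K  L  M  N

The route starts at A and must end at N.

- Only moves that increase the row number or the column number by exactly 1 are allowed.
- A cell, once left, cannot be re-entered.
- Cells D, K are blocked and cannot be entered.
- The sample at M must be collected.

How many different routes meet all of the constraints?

A right/down-only route from A to N makes exactly 2 down-moves and 3 right-moves in some order.
With no other constraints that would be C(5,2) = 10 routes.
Split at M and multiply the segment counts (each segment already excludes blocked cells): A→M: 5; M→N: 1; product = 5.
That gives 5 routes.

5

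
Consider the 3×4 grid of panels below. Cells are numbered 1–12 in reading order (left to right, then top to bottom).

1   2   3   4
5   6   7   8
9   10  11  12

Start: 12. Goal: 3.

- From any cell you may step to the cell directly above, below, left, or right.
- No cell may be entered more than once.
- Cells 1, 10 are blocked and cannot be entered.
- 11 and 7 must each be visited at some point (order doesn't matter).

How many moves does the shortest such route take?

Any route passes through 11 and 7 in some order between 12 and 3. Summing Manhattan distances along each leg and taking the cheapest ordering (12 → 11 → 7 → 3) gives a lower bound of 1 + 1 + 1 = 3 moves.
A route of 3 moves achieves this: 12 → 11 → 7 → 3.
Since 3 matches the lower bound, it is optimal.

3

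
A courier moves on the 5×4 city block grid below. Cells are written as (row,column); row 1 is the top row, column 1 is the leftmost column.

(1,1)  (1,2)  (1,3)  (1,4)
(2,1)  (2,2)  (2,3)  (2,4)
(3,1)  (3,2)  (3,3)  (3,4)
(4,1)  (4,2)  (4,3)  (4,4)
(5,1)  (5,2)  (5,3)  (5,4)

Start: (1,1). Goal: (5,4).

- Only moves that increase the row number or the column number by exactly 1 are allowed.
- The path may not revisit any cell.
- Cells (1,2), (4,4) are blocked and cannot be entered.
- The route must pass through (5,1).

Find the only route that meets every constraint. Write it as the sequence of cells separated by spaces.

Moves only go right or down, so the column and row indices never decrease.
Route from (1,1): 4× down (reaching (5,1)), 3× right (reaching (5,4)) — 7 moves in all.
Check: all required cells visited.

(1,1) (2,1) (3,1) (4,1) (5,1) (5,2) (5,3) (5,4)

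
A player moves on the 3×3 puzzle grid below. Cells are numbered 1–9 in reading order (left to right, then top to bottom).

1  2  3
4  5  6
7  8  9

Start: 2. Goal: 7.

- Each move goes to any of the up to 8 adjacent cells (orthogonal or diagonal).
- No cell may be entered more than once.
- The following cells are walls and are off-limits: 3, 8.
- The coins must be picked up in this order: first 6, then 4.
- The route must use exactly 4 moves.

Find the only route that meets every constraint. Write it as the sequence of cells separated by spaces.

The waypoints must appear in the order 6, 4, with no cell reused.
Route from 2: down-right to 6, 2× left (reaching 4), down to 7 — 4 moves in all.
Check: order respected (6 at step 1, 4 at step 3); 4 moves as required.

2 6 5 4 7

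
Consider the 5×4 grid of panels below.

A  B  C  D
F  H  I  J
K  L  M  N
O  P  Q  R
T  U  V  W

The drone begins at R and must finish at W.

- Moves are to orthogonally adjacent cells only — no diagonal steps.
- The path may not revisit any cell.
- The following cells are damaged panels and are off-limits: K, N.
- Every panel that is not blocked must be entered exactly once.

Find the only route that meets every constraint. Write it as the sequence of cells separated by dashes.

Need to visit all 18 open cells exactly once, starting at R and ending at W.
Cell O has only two open neighbours (T and P), so the path must pass straight through it: one of those is the cell it's entered from and the other is where it exits.
Route from R: left 1 to Q, up 2 to I, right 1 to J, up 1 to D, left 3 to A, down 1 to F, right 1 to H, down 2 to P, left 1 to O, down 1 to T, right 3 to W — 17 moves in all.
Check: all 18 open cells covered.

R - Q - M - I - J - D - C - B - A - F - H - L - P - O - T - U - V - W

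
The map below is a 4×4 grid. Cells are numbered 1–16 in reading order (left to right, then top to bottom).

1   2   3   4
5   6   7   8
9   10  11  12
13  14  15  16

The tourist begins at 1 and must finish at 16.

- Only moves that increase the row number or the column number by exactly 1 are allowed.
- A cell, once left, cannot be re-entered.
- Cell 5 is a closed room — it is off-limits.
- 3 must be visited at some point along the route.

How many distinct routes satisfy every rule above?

4

A right/down-only route from 1 to 16 makes exactly 3 down-moves and 3 right-moves in some order.
With no other constraints that would be C(6,3) = 20 routes.
Split at 3 and multiply the segment counts (each segment already excludes blocked cells): 1→3: 1; 3→16: 4; product = 4.
That gives 4 routes.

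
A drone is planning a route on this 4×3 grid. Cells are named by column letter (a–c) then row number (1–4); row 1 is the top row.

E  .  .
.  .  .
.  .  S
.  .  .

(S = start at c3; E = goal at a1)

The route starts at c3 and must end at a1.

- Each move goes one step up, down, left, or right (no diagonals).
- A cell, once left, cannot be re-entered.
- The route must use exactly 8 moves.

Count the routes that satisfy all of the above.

Need simple routes of exactly 8 moves from c3 to a1 (Manhattan distance 4, so 2 moves are spent on a detour and 2 undoing it).
Branch systematically from the start, pruning whenever the remaining move budget drops below the Manhattan distance to a1 or differs from it in parity. Grouping the completions by first move — via c2: 2; via c4: 5; via b3: 2 — and summing: 2 + 5 + 2 = 9.
That gives 9 routes.

9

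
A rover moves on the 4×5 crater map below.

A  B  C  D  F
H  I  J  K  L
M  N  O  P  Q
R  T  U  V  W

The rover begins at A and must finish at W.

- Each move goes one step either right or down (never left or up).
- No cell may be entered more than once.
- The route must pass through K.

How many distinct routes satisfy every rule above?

A right/down-only route from A to W makes exactly 3 down-moves and 4 right-moves in some order.
With no other constraints that would be C(7,3) = 35 routes.
Split at K and multiply the segment counts: A→K: 4; K→W: 3; product = 12.
That gives 12 routes.

12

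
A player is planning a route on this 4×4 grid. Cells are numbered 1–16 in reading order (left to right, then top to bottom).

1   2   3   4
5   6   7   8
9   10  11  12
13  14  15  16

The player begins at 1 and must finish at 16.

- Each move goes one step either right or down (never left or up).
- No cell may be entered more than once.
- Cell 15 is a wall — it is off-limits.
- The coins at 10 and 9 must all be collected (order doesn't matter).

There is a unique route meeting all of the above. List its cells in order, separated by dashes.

1 - 5 - 9 - 10 - 11 - 12 - 16

Moves only go right or down, so the column and row indices never decrease.
Route from 1: down 2 to 9, right 3 to 12, down 1 to 16 — 6 moves in all.
Check: all required cells visited.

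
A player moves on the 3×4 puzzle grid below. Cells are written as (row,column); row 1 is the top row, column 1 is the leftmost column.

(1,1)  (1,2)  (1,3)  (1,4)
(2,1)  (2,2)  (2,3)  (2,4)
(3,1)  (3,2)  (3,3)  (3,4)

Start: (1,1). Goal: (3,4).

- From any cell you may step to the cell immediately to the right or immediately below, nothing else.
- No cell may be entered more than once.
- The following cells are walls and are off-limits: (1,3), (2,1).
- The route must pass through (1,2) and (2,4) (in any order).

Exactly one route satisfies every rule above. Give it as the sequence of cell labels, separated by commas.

Moves only go right or down, so the column and row indices never decrease.
Route from (1,1): right to (1,2), down to (2,2), 2× right (reaching (2,4)), down to (3,4) — 5 moves in all.
Check: all required cells visited.

(1,1), (1,2), (2,2), (2,3), (2,4), (3,4)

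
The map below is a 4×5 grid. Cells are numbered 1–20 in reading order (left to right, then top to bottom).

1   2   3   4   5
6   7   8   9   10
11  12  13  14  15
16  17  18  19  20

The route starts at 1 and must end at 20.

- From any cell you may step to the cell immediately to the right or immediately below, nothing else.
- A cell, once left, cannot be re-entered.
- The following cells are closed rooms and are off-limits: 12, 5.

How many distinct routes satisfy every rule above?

A right/down-only route from 1 to 20 makes exactly 3 down-moves and 4 right-moves in some order.
With no other constraints that would be C(7,3) = 35 routes.
Subtract routes through each blocked cell (inclusion–exclusion for overlaps): − through 5: 1 − through 12: 12 → 22.
That gives 22 routes.

22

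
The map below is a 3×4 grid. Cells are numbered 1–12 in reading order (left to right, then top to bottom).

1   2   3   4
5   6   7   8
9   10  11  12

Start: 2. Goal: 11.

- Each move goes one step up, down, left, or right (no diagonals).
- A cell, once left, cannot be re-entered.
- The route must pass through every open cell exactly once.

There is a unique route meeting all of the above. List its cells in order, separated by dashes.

Need to visit all 12 open cells exactly once, starting at 2 and ending at 11.
Route from 2: left to 1, 2× down (reaching 9), right to 10, up to 6, right to 7, up to 3, right to 4, 2× down (reaching 12), left to 11 — 11 moves in all.
Check: all 12 open cells covered.

2 - 1 - 5 - 9 - 10 - 6 - 7 - 3 - 4 - 8 - 12 - 11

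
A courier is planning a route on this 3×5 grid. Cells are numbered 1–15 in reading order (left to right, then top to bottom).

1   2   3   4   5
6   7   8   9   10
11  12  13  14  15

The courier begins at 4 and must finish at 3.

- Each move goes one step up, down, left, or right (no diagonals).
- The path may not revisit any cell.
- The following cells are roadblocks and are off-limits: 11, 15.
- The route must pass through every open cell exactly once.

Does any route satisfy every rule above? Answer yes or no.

Colour the cells like a checkerboard: each orthogonal step flips colour, so a Hamiltonian route alternates colours. Here there are 6 cells of one colour and 7 of the other, with start on the opposite colour to the goal — the counts and endpoints can't be arranged into an alternating sequence of length 13, so no Hamiltonian route exists.

no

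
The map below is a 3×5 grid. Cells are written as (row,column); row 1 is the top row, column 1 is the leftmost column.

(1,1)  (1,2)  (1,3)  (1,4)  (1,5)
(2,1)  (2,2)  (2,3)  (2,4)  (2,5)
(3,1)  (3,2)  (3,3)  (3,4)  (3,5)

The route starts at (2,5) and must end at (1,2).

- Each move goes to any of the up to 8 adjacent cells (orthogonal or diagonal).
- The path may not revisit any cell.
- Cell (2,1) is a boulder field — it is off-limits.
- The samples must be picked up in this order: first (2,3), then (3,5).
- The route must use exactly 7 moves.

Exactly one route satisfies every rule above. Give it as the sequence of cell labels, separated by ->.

(2,5) -> (1,4) -> (2,3) -> (3,4) -> (3,5) -> (2,4) -> (1,3) -> (1,2)

The waypoints must appear in the order (2,3), (3,5), with no cell reused.
Route from (2,5): up-left 1 to (1,4), down-left 1 to (2,3), down-right 1 to (3,4), right 1 to (3,5), up-left 2 to (1,3), left 1 to (1,2) — 7 moves in all.
Check: order respected ((2,3) at step 2, (3,5) at step 4); 7 moves as required.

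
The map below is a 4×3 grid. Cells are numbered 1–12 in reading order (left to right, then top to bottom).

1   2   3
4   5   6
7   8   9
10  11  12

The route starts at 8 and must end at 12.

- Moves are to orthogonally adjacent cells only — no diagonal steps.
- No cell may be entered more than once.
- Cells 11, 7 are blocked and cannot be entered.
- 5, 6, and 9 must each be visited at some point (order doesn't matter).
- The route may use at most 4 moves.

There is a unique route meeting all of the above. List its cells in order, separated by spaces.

8 5 6 9 12

The budget equals the shortest possible length, so every move has to be on a shortest route through the required cells.
Route from 8: up to 5, right to 6, 2× down (reaching 12) — 4 moves in all.
Check: all required cells visited; 4 ≤ 4 moves.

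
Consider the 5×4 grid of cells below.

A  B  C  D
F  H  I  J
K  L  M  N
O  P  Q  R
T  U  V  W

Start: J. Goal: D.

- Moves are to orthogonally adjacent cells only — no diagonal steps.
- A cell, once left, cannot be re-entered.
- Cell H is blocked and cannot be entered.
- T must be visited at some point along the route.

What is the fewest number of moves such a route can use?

Any route passes through T somewhere between J and D. Summing Manhattan distances along the two legs (J → T → D) gives a lower bound of 6 + 7 = 13 moves.
A route of 13 moves achieves this: J → N → R → W → V → U → T → O → K → F → A → B → C → D.
Since 13 matches the lower bound, it is optimal.

13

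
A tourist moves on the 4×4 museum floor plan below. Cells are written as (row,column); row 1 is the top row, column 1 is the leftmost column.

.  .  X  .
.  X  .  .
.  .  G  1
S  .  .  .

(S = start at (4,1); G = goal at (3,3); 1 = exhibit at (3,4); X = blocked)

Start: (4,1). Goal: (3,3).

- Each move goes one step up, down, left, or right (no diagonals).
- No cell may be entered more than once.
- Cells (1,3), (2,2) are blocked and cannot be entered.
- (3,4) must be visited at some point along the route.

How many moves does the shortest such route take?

5

Any route passes through (3,4) somewhere between (4,1) and (3,3). Summing Manhattan distances along the two legs ((4,1) → (3,4) → (3,3)) gives a lower bound of 4 + 1 = 5 moves.
A route of 5 moves achieves this: (4,1) → (4,2) → (4,3) → (4,4) → (3,4) → (3,3).
Since 5 matches the lower bound, it is optimal.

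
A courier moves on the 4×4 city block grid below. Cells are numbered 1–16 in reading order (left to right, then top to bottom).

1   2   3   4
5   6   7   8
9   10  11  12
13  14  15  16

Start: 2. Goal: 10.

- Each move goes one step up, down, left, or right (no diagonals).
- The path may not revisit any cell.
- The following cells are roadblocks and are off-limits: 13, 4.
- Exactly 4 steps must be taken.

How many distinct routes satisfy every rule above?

6

Need simple routes of exactly 4 moves from 2 to 10 (Manhattan distance 2, so 1 moves are spent on a detour and 1 undoing it).
Enumerating: 2 6 5 9 10 | 2 6 7 11 10 | 2 1 5 9 10 | 2 1 5 6 10 | 2 3 7 11 10 | 2 3 7 6 10.
That gives 6 routes.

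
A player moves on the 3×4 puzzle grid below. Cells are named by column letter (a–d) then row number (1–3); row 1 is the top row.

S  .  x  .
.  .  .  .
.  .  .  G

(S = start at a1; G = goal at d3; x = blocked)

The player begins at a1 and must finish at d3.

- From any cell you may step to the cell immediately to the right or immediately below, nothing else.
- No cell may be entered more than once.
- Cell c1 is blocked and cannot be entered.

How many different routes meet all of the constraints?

A right/down-only route from a1 to d3 makes exactly 2 down-moves and 3 right-moves in some order.
With no other constraints that would be C(5,2) = 10 routes.
Subtract routes through each blocked cell (inclusion–exclusion for overlaps): − through c1: 3 → 7.
That gives 7 routes.

7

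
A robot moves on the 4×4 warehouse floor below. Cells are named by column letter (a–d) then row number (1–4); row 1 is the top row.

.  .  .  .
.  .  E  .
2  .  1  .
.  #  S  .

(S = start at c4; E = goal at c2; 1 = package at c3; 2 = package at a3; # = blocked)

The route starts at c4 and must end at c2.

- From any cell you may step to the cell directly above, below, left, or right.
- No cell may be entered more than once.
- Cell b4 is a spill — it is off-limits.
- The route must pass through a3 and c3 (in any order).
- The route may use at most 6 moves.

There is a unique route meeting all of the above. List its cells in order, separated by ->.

c4 -> c3 -> b3 -> a3 -> a2 -> b2 -> c2

The budget equals the shortest possible length, so every move has to be on a shortest route through the required cells.
Route from c4: up to c3, 2× left (reaching a3), up to a2, 2× right (reaching c2) — 6 moves in all.
Check: all required cells visited; 6 ≤ 6 moves.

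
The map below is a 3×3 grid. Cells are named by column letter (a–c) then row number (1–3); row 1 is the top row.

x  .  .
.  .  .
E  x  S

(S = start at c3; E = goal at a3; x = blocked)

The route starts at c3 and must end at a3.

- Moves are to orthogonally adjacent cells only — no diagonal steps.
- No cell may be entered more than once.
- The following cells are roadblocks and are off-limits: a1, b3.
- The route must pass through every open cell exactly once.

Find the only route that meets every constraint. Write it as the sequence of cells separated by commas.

Need to visit all 7 open cells exactly once, starting at c3 and ending at a3.
Cell a2 has only two open neighbours (a3 and b2), so the path must pass straight through it: one of those is the cell it's entered from and the other is where it exits.
Route from c3: up 2 to c1, left 1 to b1, down 1 to b2, left 1 to a2, down 1 to a3 — 6 moves in all.
Check: all 7 open cells covered.

c3, c2, c1, b1, b2, a2, a3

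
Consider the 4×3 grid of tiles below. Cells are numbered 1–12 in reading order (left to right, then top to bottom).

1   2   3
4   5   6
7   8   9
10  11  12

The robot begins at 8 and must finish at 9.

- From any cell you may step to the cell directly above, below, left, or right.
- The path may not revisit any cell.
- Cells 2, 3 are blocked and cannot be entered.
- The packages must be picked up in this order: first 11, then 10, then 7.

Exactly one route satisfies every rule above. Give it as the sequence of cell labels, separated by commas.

The waypoints must appear in the order 11, 10, 7, with no cell reused.
Route from 8: down to 11, left to 10, 2× up (reaching 4), 2× right (reaching 6), down to 9 — 7 moves in all.
Check: order respected (11 at step 1, 10 at step 2, 7 at step 3).

8, 11, 10, 7, 4, 5, 6, 9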